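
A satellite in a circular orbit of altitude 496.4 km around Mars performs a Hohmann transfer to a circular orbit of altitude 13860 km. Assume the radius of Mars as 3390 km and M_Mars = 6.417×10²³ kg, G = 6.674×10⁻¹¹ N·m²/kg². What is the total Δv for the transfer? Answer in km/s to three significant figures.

μ = GM = 6.674×10⁻¹¹ × 6.417×10²³ = 4.283×10¹³ m³/s².
r₁ = 3390 + 496.4 = 3886.4 km = 3.8864×10⁶ m.
r₂ = 3390 + 13860 = 17250 km = 1.7250×10⁷ m.
Transfer ellipse a_t = (r₁ + r₂)/2 = 1.057×10⁷ m.
At r₁: circular v_c1 = √(μ/r₁) = 3320 m/s; transfer-periapsis v_p = √[μ(2/r₁ − 1/a_t)] = 4241 m/s.
Δv₁ = v_p − v_c1 = 921.5 m/s.
At r₂: circular v_c2 = √(μ/r₂) = 1576 m/s; transfer-apoapsis v_a = √[μ(2/r₂ − 1/a_t)] = 955.5 m/s.
Δv₂ = v_c2 − v_a = 620.2 m/s.
Total Δv = Δv₁ + Δv₂ = 1542 m/s = 1.542 km/s.

Δv_total ≈ 1.54 km/s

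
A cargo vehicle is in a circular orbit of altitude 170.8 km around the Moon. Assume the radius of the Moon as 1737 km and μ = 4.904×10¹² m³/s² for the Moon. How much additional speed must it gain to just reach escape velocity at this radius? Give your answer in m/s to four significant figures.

r = 1737 + 170.8 = 1907.8 km = 1.9078×10⁶ m.
Circular speed v_c = √(μ/r) = 1603 m/s.
Escape speed v_esc = √(2μ/r) = √2 × v_c = 2267 m/s.
Δv = v_esc − v_c = 664.1 m/s.

Δv ≈ 664.1 m/s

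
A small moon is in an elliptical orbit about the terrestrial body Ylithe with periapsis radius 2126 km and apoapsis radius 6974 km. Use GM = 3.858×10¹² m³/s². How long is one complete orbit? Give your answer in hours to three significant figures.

Semi-major axis a = (r_p + r_a)/2 = (2126.0 + 6974.0)/2 = 4550.0 km = 4.550×10⁶ m.
By Kepler's third law T = 2π√(a³/μ) = 2π × 4.941×10³ = 3.105×10⁴ s.
= 8.624 hours.

T ≈ 8.62 hours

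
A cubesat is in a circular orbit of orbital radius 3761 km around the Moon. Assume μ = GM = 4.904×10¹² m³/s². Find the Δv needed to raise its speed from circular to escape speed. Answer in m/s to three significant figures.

Δv ≈ 473 m/s

r = 3761 km = 3.761×10⁶ m.
Circular speed v_c = √(μ/r) = 1142 m/s.
Escape speed v_esc = √(2μ/r) = √2 × v_c = 1615 m/s.
Δv = v_esc − v_c = 473.0 m/s.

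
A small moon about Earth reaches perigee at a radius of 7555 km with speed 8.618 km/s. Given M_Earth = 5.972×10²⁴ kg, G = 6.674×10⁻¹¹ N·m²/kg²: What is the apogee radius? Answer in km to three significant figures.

apogee radius ≈ 18000 km

μ = GM = 6.674×10⁻¹¹ × 5.972×10²⁴ = 3.986×10¹⁴ m³/s².
r_p = 7.555×10⁶ m.
Specific energy ε = v²/2 − μ/r = -1.562×10⁷ J/kg, so a = −μ/(2ε) = 1.276×10⁷ m.
The apsides satisfy r_p + r_a = 2a, so the apogee radius is 2a − r_p = 1.796×10⁷ m = 17960 km.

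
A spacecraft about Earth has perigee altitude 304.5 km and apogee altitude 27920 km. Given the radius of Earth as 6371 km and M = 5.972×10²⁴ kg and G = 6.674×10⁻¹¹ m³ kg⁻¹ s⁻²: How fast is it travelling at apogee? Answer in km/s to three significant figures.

μ = GM = 6.674×10⁻¹¹ × 5.972×10²⁴ = 3.986×10¹⁴ m³/s².
r_p = 6371 + 304.5 = 6675.5 km = 6.6755×10⁶ m.
r_a = 6371 + 27920 = 34291 km = 3.4291×10⁷ m.
Semi-major axis a = (r_p + r_a)/2 = 20483 km = 2.048×10⁷ m.
Vis-viva: v² = μ(2/r − 1/a) = 3.986×10¹⁴ × (5.832×10⁻⁸ − 4.882×10⁻⁸) = 3.788×10⁶ m²/s².
v = 1946 m/s = 1.946 km/s.

v ≈ 1.95 km/s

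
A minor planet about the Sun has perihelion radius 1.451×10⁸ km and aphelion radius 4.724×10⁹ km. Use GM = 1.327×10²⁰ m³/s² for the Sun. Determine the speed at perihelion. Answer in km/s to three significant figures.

Semi-major axis a = (r_p + r_a)/2 = 2.4346×10⁹ km = 2.435×10¹² m.
Vis-viva: v² = μ(2/r − 1/a) = 1.327×10²⁰ × (1.378×10⁻¹¹ − 4.108×10⁻¹³) = 1.775×10⁹ m²/s².
v = 42130 m/s = 42.13 km/s.

v ≈ 42.1 km/s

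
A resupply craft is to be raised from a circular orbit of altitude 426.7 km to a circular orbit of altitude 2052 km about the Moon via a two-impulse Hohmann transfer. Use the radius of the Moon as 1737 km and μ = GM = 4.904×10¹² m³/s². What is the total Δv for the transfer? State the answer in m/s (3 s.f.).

Δv_total ≈ 361 m/s

r₁ = 1737 + 426.7 = 2163.7 km = 2.1637×10⁶ m.
r₂ = 1737 + 2052 = 3789.0 km = 3.7890×10⁶ m.
Transfer ellipse a_t = (r₁ + r₂)/2 = 2.976×10⁶ m.
At r₁: circular v_c1 = √(μ/r₁) = 1505 m/s; transfer-perilune v_p = √[μ(2/r₁ − 1/a_t)] = 1699 m/s.
Δv₁ = v_p − v_c1 = 193.1 m/s.
At r₂: circular v_c2 = √(μ/r₂) = 1138 m/s; transfer-apolune v_a = √[μ(2/r₂ − 1/a_t)] = 970.0 m/s.
Δv₂ = v_c2 − v_a = 167.7 m/s.
Total Δv = Δv₁ + Δv₂ = 360.8 m/s.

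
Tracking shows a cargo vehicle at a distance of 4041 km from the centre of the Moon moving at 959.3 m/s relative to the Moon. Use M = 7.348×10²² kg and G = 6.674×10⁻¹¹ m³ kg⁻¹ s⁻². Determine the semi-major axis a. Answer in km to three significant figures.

a ≈ 3250 km

μ = GM = 6.674×10⁻¹¹ × 7.348×10²² = 4.904×10¹² m³/s².
r = 4.041×10⁶ m.
Specific orbital energy ε = v²/2 − μ/r = (959.3)²/2 − 4.904×10¹²/4.041×10⁶ = -7.534×10⁵ J/kg.
Since ε = −μ/(2a), a = −μ/(2ε) = 3.254×10⁶ m = 3254.4 km.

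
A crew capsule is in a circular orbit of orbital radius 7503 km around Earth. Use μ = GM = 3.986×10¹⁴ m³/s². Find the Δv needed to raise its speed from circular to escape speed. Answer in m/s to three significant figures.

r = 7503 km = 7.503×10⁶ m.
Circular speed v_c = √(μ/r) = 7289 m/s.
Escape speed v_esc = √(2μ/r) = √2 × v_c = 10310 m/s.
Δv = v_esc − v_c = 3019 m/s.

Δv ≈ 3020 m/s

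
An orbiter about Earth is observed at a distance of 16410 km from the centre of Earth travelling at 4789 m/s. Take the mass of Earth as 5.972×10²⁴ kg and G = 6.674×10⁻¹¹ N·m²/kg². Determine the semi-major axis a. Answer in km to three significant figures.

μ = GM = 6.674×10⁻¹¹ × 5.972×10²⁴ = 3.986×10¹⁴ m³/s².
r = 1.641×10⁷ m.
Vis-viva rearranged: 1/a = 2/r − v²/μ = 1.219×10⁻⁷ − 5.754×10⁻⁸ = 6.434×10⁻⁸ m⁻¹.
a = 1.554×10⁷ m = 15544 km.

a ≈ 15500 km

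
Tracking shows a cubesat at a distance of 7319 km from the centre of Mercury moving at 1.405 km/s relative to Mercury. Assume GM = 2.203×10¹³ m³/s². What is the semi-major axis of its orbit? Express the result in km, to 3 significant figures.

a ≈ 5440 km

r = 7.319×10⁶ m.
Vis-viva rearranged: 1/a = 2/r − v²/μ = 2.733×10⁻⁷ − 8.961×10⁻⁸ = 1.837×10⁻⁷ m⁻¹.
a = 5.445×10⁶ m = 5445.0 km.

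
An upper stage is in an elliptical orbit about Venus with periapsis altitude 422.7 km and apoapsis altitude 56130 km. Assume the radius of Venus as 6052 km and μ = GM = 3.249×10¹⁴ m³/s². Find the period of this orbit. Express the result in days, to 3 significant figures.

r_p = 6052 + 422.7 = 6474.7 km = 6.4747×10⁶ m.
r_a = 6052 + 56130 = 62182 km = 6.2182×10⁷ m.
Semi-major axis a = (r_p + r_a)/2 = (6474.7 + 62182)/2 = 34328 km = 3.433×10⁷ m.
By Kepler's third law T = 2π√(a³/μ) = 2π × 1.116×10⁴ = 7.011×10⁴ s.
= 0.8115 days.

T ≈ 0.811 days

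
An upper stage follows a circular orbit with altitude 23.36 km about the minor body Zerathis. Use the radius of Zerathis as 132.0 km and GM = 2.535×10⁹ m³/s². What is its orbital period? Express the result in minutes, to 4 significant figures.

r = 132.0 + 23.36 = 155.36 km = 1.5536×10⁵ m.
Kepler's third law: T = 2π√(r³/μ) = 2π√((1.554×10⁵)³ / 2.535×10⁹).
r³/μ = 1.479×10⁶ s², so T = 2π × 1.216×10³ = 7.642×10³ s.
Converting: 7.642×10³ s ÷ 60.00 = 127.4 minutes.

T ≈ 127.4 minutes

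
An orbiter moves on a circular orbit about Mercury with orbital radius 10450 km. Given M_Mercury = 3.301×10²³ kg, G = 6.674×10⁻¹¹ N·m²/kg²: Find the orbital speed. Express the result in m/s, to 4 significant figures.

v ≈ 1452 m/s

μ = GM = 6.674×10⁻¹¹ × 3.301×10²³ = 2.203×10¹³ m³/s².
r = 10450 km = 1.045×10⁷ m.
For a circular orbit v = √(μ/r) = √(2.203×10¹³ / 1.045×10⁷) = √(2.108×10⁶) = 1452 m/s.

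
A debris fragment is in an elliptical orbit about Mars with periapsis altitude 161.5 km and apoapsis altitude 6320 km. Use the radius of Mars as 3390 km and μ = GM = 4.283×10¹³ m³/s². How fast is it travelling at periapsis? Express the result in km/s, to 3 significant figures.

r_p = 3390 + 161.5 = 3551.5 km = 3.5515×10⁶ m.
r_a = 3390 + 6320 = 9710.0 km = 9.7100×10⁶ m.
Semi-major axis a = (r_p + r_a)/2 = 6630.8 km = 6.631×10⁶ m.
Vis-viva: v² = μ(2/r − 1/a) = 4.283×10¹³ × (5.631×10⁻⁷ − 1.508×10⁻⁷) = 1.766×10⁷ m²/s².
v = 4202 m/s = 4.202 km/s.

v ≈ 4.20 km/s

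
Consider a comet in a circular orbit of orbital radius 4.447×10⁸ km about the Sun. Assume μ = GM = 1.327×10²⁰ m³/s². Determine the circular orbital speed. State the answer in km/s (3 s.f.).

v ≈ 17.3 km/s

r = 4.447×10⁸ km = 4.447×10¹¹ m.
For a circular orbit v = √(μ/r) = √(1.327×10²⁰ / 4.447×10¹¹) = √(2.984×10⁸) = 17270 m/s.
That is 17.27 km/s.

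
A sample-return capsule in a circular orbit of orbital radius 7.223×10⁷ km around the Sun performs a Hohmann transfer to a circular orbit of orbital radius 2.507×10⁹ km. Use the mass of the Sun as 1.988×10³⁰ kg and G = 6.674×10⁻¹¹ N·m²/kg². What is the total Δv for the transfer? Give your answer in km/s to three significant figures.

μ = GM = 6.674×10⁻¹¹ × 1.988×10³⁰ = 1.327×10²⁰ m³/s².
r₁ = 7.223×10⁷ km = 7.223×10¹⁰ m.
r₂ = 2.507×10⁹ km = 2.507×10¹² m.
Transfer ellipse a_t = (r₁ + r₂)/2 = 1.290×10¹² m.
At r₁: circular v_c1 = √(μ/r₁) = 42860 m/s; transfer-perihelion v_p = √[μ(2/r₁ − 1/a_t)] = 59760 m/s.
Δv₁ = v_p − v_c1 = 16900 m/s.
At r₂: circular v_c2 = √(μ/r₂) = 7275 m/s; transfer-aphelion v_a = √[μ(2/r₂ − 1/a_t)] = 1722 m/s.
Δv₂ = v_c2 − v_a = 5553 m/s.
Total Δv = Δv₁ + Δv₂ = 22450 m/s = 22.45 km/s.

Δv_total ≈ 22.5 km/s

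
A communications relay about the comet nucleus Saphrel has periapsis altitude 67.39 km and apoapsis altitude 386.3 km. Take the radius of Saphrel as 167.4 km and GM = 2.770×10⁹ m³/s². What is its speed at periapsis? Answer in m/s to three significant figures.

v ≈ 129 m/s

r_p = 167.4 + 67.39 = 234.79 km = 2.3479×10⁵ m.
r_a = 167.4 + 386.3 = 553.70 km = 5.5370×10⁵ m.
Semi-major axis a = (r_p + r_a)/2 = 394.25 km = 3.942×10⁵ m.
Vis-viva: v² = μ(2/r − 1/a) = 2.770×10⁹ × (8.518×10⁻⁶ − 2.536×10⁻⁶) = 1.657×10⁴ m²/s².
v = 128.7 m/s.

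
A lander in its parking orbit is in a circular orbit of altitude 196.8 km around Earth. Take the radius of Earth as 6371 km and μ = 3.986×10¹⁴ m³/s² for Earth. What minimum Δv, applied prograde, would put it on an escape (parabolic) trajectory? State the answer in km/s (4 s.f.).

Δv ≈ 3.227 km/s

r = 6371 + 196.8 = 6567.8 km = 6.5678×10⁶ m.
Circular speed v_c = √(μ/r) = 7790 m/s.
Escape speed v_esc = √(2μ/r) = √2 × v_c = 11020 m/s.
Δv = v_esc − v_c = 3227 m/s = 3.227 km/s.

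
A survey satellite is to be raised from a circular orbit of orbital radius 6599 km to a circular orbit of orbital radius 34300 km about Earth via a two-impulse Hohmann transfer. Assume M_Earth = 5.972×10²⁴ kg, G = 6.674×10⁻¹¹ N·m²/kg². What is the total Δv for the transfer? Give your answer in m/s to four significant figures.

Δv_total ≈ 3766 m/s

μ = GM = 6.674×10⁻¹¹ × 5.972×10²⁴ = 3.986×10¹⁴ m³/s².
r₁ = 6599 km = 6.599×10⁶ m.
r₂ = 34300 km = 3.430×10⁷ m.
Transfer ellipse a_t = (r₁ + r₂)/2 = 2.045×10⁷ m.
At r₁: circular v_c1 = √(μ/r₁) = 7772 m/s; transfer-perigee v_p = √[μ(2/r₁ − 1/a_t)] = 10070 m/s.
Δv₁ = v_p − v_c1 = 2293 m/s.
At r₂: circular v_c2 = √(μ/r₂) = 3409 m/s; transfer-apogee v_a = √[μ(2/r₂ − 1/a_t)] = 1936 m/s.
Δv₂ = v_c2 − v_a = 1472 m/s.
Total Δv = Δv₁ + Δv₂ = 3766 m/s.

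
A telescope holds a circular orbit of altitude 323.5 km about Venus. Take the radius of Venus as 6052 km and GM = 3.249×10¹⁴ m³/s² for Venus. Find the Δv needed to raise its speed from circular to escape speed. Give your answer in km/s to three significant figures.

r = 6052 + 323.5 = 6375.5 km = 6.3755×10⁶ m.
Circular speed v_c = √(μ/r) = 7139 m/s.
Escape speed v_esc = √(2μ/r) = √2 × v_c = 10100 m/s.
Δv = v_esc − v_c = 2957 m/s = 2.957 km/s.

Δv ≈ 2.96 km/s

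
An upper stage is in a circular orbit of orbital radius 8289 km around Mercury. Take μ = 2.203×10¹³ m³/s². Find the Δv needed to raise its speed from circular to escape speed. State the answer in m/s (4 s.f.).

r = 8289 km = 8.289×10⁶ m.
Circular speed v_c = √(μ/r) = 1630 m/s.
Escape speed v_esc = √(2μ/r) = √2 × v_c = 2306 m/s.
Δv = v_esc − v_c = 675.3 m/s.

Δv ≈ 675.3 m/s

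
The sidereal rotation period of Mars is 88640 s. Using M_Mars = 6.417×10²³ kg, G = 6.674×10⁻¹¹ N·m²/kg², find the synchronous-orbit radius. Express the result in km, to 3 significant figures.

r_sync ≈ 20400 km

μ = GM = 6.674×10⁻¹¹ × 6.417×10²³ = 4.283×10¹³ m³/s².
A synchronous orbit has period T, so by Kepler's third law a = (μT²/4π²)^(1/3).
μT²/4π² = 4.283×10¹³ × (8.864×10⁴)² / 39.48 = 8.524×10²¹ m³.
a = 2.043×10⁷ m = 20427 km.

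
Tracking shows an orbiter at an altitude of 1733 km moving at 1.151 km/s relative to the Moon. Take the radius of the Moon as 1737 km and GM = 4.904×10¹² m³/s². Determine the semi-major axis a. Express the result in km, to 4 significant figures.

r = 1737 + 1733 = 3470.0 km = 3.470×10⁶ m.
Vis-viva rearranged: 1/a = 2/r − v²/μ = 5.764×10⁻⁷ − 2.701×10⁻⁷ = 3.062×10⁻⁷ m⁻¹.
a = 3.266×10⁶ m = 3265.6 km.

a ≈ 3266 km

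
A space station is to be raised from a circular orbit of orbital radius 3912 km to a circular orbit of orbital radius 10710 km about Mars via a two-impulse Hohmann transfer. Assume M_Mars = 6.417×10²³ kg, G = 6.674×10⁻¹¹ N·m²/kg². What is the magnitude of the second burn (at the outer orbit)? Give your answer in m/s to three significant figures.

Δv ≈ 537 m/s

μ = GM = 6.674×10⁻¹¹ × 6.417×10²³ = 4.283×10¹³ m³/s².
r₁ = 3912 km = 3.912×10⁶ m.
r₂ = 10710 km = 1.071×10⁷ m.
Transfer ellipse a_t = (r₁ + r₂)/2 = 7.311×10⁶ m.
At r₁: circular v_c1 = √(μ/r₁) = 3309 m/s; transfer-periapsis v_p = √[μ(2/r₁ − 1/a_t)] = 4005 m/s.
At r₂: circular v_c2 = √(μ/r₂) = 2000 m/s; transfer-apoapsis v_a = √[μ(2/r₂ − 1/a_t)] = 1463 m/s.
Δv₂ = v_c2 − v_a = 536.9 m/s.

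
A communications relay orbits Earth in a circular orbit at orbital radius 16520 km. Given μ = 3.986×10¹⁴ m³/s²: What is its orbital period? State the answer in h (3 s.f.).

T ≈ 5.87 h

r = 16520 km = 1.652×10⁷ m.
Kepler's third law: T = 2π√(r³/μ) = 2π√((1.652×10⁷)³ / 3.986×10¹⁴).
r³/μ = 1.131×10⁷ s², so T = 2π × 3.363×10³ = 2.113×10⁴ s.
Converting: 2.113×10⁴ s ÷ 3600 = 5.870 h.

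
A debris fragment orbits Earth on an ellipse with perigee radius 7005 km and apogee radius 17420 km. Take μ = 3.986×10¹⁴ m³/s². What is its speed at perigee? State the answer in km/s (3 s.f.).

v ≈ 9.01 km/s

Semi-major axis a = (r_p + r_a)/2 = 12212 km = 1.221×10⁷ m.
Vis-viva: v² = μ(2/r − 1/a) = 3.986×10¹⁴ × (2.855×10⁻⁷ − 8.188×10⁻⁸) = 8.117×10⁷ m²/s².
v = 9009 m/s = 9.009 km/s.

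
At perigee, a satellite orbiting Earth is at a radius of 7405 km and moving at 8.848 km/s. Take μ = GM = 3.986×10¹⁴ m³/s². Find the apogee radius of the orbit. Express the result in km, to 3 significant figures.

apogee radius ≈ 19700 km

r_p = 7.405×10⁶ m.
Specific energy ε = v²/2 − μ/r = -1.468×10⁷ J/kg, so a = −μ/(2ε) = 1.357×10⁷ m.
The apsides satisfy r_p + r_a = 2a, so the apogee radius is 2a − r_p = 1.974×10⁷ m = 19738 km.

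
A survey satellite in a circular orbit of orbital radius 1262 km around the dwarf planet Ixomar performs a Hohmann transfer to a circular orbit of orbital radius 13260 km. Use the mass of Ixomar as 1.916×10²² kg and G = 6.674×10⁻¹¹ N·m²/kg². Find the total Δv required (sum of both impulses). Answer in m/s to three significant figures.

Δv_total ≈ 535 m/s

μ = GM = 6.674×10⁻¹¹ × 1.916×10²² = 1.279×10¹² m³/s².
r₁ = 1262 km = 1.262×10⁶ m.
r₂ = 13260 km = 1.326×10⁷ m.
Transfer ellipse a_t = (r₁ + r₂)/2 = 7.261×10⁶ m.
At r₁: circular v_c1 = √(μ/r₁) = 1007 m/s; transfer-periapsis v_p = √[μ(2/r₁ − 1/a_t)] = 1360 m/s.
Δv₁ = v_p − v_c1 = 353.7 m/s.
At r₂: circular v_c2 = √(μ/r₂) = 310.5 m/s; transfer-apoapsis v_a = √[μ(2/r₂ − 1/a_t)] = 129.5 m/s.
Δv₂ = v_c2 − v_a = 181.1 m/s.
Total Δv = Δv₁ + Δv₂ = 534.8 m/s.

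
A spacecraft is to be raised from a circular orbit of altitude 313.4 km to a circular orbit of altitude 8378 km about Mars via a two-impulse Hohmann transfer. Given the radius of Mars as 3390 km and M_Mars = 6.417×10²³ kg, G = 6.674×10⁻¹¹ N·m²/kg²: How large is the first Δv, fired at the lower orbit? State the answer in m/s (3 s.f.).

μ = GM = 6.674×10⁻¹¹ × 6.417×10²³ = 4.283×10¹³ m³/s².
r₁ = 3390 + 313.4 = 3703.4 km = 3.7034×10⁶ m.
r₂ = 3390 + 8378 = 11768 km = 1.1768×10⁷ m.
Transfer ellipse a_t = (r₁ + r₂)/2 = 7.736×10⁶ m.
At r₁: circular v_c1 = √(μ/r₁) = 3401 m/s; transfer-periapsis v_p = √[μ(2/r₁ − 1/a_t)] = 4194 m/s.
Δv₁ = v_p − v_c1 = 793.7 m/s.

Δv ≈ 794 m/s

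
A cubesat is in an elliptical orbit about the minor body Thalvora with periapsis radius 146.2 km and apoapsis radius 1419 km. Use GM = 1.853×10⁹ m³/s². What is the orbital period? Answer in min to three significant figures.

Semi-major axis a = (r_p + r_a)/2 = (146.20 + 1419.0)/2 = 782.60 km = 7.826×10⁵ m.
By Kepler's third law T = 2π√(a³/μ) = 2π × 1.608×10⁴ = 1.011×10⁵ s.
= 1684 min.

T ≈ 1680 min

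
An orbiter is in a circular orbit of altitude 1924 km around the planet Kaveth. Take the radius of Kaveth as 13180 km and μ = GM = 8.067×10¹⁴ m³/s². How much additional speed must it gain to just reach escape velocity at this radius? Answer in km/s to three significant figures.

Δv ≈ 3.03 km/s

r = 13180 + 1924 = 15104 km = 1.5104×10⁷ m.
Circular speed v_c = √(μ/r) = 7308 m/s.
Escape speed v_esc = √(2μ/r) = √2 × v_c = 10340 m/s.
Δv = v_esc − v_c = 3027 m/s = 3.027 km/s.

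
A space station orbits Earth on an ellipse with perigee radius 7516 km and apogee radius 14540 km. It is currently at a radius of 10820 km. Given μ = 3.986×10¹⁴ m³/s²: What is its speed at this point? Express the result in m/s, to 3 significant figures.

Semi-major axis a = (r_p + r_a)/2 = 11028 km = 1.103×10⁷ m.
Vis-viva: v² = μ(2/r − 1/a) = 3.986×10¹⁴ × (1.848×10⁻⁷ − 9.068×10⁻⁸) = 3.753×10⁷ m²/s².
v = 6127 m/s.

v ≈ 6130 m/s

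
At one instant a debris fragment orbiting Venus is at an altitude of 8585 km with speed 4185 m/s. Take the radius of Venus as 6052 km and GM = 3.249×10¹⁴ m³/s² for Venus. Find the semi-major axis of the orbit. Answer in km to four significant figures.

r = 6052 + 8585 = 14637 km = 1.464×10⁷ m.
Vis-viva rearranged: 1/a = 2/r − v²/μ = 1.366×10⁻⁷ − 5.391×10⁻⁸ = 8.273×10⁻⁸ m⁻¹.
a = 1.209×10⁷ m = 12087 km.

a ≈ 12090 km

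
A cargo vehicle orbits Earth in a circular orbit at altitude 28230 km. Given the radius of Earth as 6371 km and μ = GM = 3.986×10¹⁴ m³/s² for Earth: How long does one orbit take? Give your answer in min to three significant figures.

r = 6371 + 28230 = 34601 km = 3.4601×10⁷ m.
Kepler's third law: T = 2π√(r³/μ) = 2π√((3.460×10⁷)³ / 3.986×10¹⁴).
r³/μ = 1.039×10⁸ s², so T = 2π × 1.019×10⁴ = 6.405×10⁴ s.
Converting: 6.405×10⁴ s ÷ 60.00 = 1068 min.

T ≈ 1070 min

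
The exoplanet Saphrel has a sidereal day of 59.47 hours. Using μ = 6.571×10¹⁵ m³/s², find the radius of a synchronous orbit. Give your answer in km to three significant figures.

T = 59.47 hours = 2.141×10⁵ s.
A synchronous orbit has period T, so by Kepler's third law a = (μT²/4π²)^(1/3).
μT²/4π² = 6.571×10¹⁵ × (2.141×10⁵)² / 39.48 = 7.629×10²⁴ m³.
a = 1.969×10⁸ m = 1.9686×10⁵ km.

r_sync ≈ 1.97×10⁵ km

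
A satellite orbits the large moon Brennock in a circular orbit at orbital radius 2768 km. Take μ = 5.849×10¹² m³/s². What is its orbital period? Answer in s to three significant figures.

T ≈ 12000 s

r = 2768 km = 2.768×10⁶ m.
Kepler's third law: T = 2π√(r³/μ) = 2π√((2.768×10⁶)³ / 5.849×10¹²).
r³/μ = 3.626×10⁶ s², so T = 2π × 1.904×10³ = 1.196×10⁴ s.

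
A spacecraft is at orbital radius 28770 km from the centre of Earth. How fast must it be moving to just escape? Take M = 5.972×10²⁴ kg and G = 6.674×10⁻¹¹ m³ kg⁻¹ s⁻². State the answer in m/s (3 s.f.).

μ = GM = 6.674×10⁻¹¹ × 5.972×10²⁴ = 3.986×10¹⁴ m³/s².
r = 28770 km = 2.877×10⁷ m.
Escape speed v_esc = √(2μ/r) = √(2 × 3.986×10¹⁴ / 2.877×10⁷) = √(2.771×10⁷) = 5264 m/s.

v_esc ≈ 5260 m/s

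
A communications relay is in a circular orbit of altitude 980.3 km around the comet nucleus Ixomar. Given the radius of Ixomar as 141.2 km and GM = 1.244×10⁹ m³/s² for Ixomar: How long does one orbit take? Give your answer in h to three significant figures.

T ≈ 58.8 h

r = 141.2 + 980.3 = 1121.5 km = 1.1215×10⁶ m.
Kepler's third law: T = 2π√(r³/μ) = 2π√((1.122×10⁶)³ / 1.244×10⁹).
r³/μ = 1.134×10⁹ s², so T = 2π × 3.367×10⁴ = 2.116×10⁵ s.
Converting: 2.116×10⁵ s ÷ 3600 = 58.77 h.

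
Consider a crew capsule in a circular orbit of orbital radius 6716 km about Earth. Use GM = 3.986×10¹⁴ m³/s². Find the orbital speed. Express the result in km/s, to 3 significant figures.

r = 6716 km = 6.716×10⁶ m.
For a circular orbit v = √(μ/r) = √(3.986×10¹⁴ / 6.716×10⁶) = √(5.935×10⁷) = 7704 m/s.
That is 7.704 km/s.

v ≈ 7.70 km/s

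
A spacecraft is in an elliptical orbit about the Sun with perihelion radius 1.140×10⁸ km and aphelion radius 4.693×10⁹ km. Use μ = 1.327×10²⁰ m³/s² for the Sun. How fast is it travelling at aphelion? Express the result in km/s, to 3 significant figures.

Semi-major axis a = (r_p + r_a)/2 = 2.4035×10⁹ km = 2.404×10¹² m.
Vis-viva: v² = μ(2/r − 1/a) = 1.327×10²⁰ × (4.262×10⁻¹³ − 4.161×10⁻¹³) = 1.341×10⁶ m²/s².
v = 1158 m/s = 1.158 km/s.

v ≈ 1.16 km/s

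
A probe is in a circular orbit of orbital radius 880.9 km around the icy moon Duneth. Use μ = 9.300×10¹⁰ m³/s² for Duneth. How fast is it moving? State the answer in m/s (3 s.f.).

v ≈ 325 m/s

r = 880.9 km = 8.809×10⁵ m.
For a circular orbit v = √(μ/r) = √(9.300×10¹⁰ / 8.809×10⁵) = √(1.056×10⁵) = 324.9 m/s.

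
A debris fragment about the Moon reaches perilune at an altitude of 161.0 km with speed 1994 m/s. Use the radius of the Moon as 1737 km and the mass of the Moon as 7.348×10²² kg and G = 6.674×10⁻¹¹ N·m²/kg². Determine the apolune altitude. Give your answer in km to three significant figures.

μ = GM = 6.674×10⁻¹¹ × 7.348×10²² = 4.904×10¹² m³/s².
r_p = 1737 + 161.0 = 1898.0 km = 1.898×10⁶ m.
Specific energy ε = v²/2 − μ/r = -5.958×10⁵ J/kg, so a = −μ/(2ε) = 4.116×10⁶ m.
The apsides satisfy r_p + r_a = 2a, so the apolune radius is 2a − r_p = 6.333×10⁶ m = 6333.3 km.
Apolune altitude = 6333.3 − 1737 = 4596.3 km.

apolune altitude ≈ 4600 km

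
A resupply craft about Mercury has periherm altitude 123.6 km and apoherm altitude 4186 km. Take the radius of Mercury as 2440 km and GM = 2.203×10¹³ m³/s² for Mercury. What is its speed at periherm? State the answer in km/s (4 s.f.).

v ≈ 3.520 km/s

r_p = 2440 + 123.6 = 2563.6 km = 2.5636×10⁶ m.
r_a = 2440 + 4186 = 6626.0 km = 6.6260×10⁶ m.
Semi-major axis a = (r_p + r_a)/2 = 4594.8 km = 4.595×10⁶ m.
Vis-viva: v² = μ(2/r − 1/a) = 2.203×10¹³ × (7.802×10⁻⁷ − 2.176×10⁻⁷) = 1.239×10⁷ m²/s².
v = 3520 m/s = 3.520 km/s.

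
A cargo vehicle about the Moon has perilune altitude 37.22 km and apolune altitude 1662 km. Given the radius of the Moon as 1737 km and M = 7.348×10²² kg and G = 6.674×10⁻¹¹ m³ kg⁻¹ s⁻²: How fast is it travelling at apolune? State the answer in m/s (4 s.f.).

v ≈ 994.8 m/s

μ = GM = 6.674×10⁻¹¹ × 7.348×10²² = 4.904×10¹² m³/s².
r_p = 1737 + 37.22 = 1774.2 km = 1.7742×10⁶ m.
r_a = 1737 + 1662 = 3399.0 km = 3.3990×10⁶ m.
Semi-major axis a = (r_p + r_a)/2 = 2586.6 km = 2.587×10⁶ m.
Vis-viva: v² = μ(2/r − 1/a) = 4.904×10¹² × (5.884×10⁻⁷ − 3.866×10⁻⁷) = 9.896×10⁵ m²/s².
v = 994.8 m/s.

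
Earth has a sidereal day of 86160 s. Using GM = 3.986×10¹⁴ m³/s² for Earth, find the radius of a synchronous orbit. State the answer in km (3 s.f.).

A synchronous orbit has period T, so by Kepler's third law a = (μT²/4π²)^(1/3).
μT²/4π² = 3.986×10¹⁴ × (8.616×10⁴)² / 39.48 = 7.495×10²² m³.
a = 4.216×10⁷ m = 42163 km.

r_sync ≈ 42200 km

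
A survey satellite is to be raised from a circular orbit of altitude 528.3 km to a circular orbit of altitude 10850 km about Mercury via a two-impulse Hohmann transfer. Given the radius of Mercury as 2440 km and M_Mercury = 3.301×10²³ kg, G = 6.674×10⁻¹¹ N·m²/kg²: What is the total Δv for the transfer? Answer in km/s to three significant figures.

μ = GM = 6.674×10⁻¹¹ × 3.301×10²³ = 2.203×10¹³ m³/s².
r₁ = 2440 + 528.3 = 2968.3 km = 2.9683×10⁶ m.
r₂ = 2440 + 10850 = 13290 km = 1.3290×10⁷ m.
Transfer ellipse a_t = (r₁ + r₂)/2 = 8.129×10⁶ m.
At r₁: circular v_c1 = √(μ/r₁) = 2724 m/s; transfer-periherm v_p = √[μ(2/r₁ − 1/a_t)] = 3483 m/s.
Δv₁ = v_p − v_c1 = 759.0 m/s.
At r₂: circular v_c2 = √(μ/r₂) = 1288 m/s; transfer-apoherm v_a = √[μ(2/r₂ − 1/a_t)] = 778.0 m/s.
Δv₂ = v_c2 − v_a = 509.5 m/s.
Total Δv = Δv₁ + Δv₂ = 1269 m/s = 1.269 km/s.

Δv_total ≈ 1.27 km/s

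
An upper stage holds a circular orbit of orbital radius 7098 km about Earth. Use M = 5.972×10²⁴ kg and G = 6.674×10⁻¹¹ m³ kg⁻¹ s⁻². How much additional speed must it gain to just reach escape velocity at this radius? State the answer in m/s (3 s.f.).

μ = GM = 6.674×10⁻¹¹ × 5.972×10²⁴ = 3.986×10¹⁴ m³/s².
r = 7098 km = 7.098×10⁶ m.
Circular speed v_c = √(μ/r) = 7494 m/s.
Escape speed v_esc = √(2μ/r) = √2 × v_c = 10600 m/s.
Δv = v_esc − v_c = 3104 m/s.

Δv ≈ 3100 m/s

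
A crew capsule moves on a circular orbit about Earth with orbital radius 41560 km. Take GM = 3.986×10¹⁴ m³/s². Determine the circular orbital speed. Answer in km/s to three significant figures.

r = 41560 km = 4.156×10⁷ m.
For a circular orbit v = √(μ/r) = √(3.986×10¹⁴ / 4.156×10⁷) = √(9.591×10⁶) = 3097 m/s.
That is 3.097 km/s.

v ≈ 3.10 km/s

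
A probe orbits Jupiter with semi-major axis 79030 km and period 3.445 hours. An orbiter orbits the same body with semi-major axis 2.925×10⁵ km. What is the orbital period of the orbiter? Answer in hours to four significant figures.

Kepler's third law: T² ∝ a³, so T₂ = T₁ (a₂/a₁)^(3/2).
a₂/a₁ = 3.701, (a₂/a₁)^(3/2) = 7.120.
T₂ = 3.445 × 7.120 = 24.53 hours.

T₂ ≈ 24.53 hours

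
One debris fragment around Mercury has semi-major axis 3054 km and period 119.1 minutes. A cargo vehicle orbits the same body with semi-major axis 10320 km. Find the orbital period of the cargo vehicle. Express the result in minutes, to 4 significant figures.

Kepler's third law: T² ∝ a³, so T₂ = T₁ (a₂/a₁)^(3/2).
a₂/a₁ = 3.379, (a₂/a₁)^(3/2) = 6.212.
T₂ = 119.1 × 6.212 = 739.8 minutes.

T₂ ≈ 739.8 minutes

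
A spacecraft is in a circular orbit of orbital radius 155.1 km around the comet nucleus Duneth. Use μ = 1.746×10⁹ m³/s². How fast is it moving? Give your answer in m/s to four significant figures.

v ≈ 106.1 m/s

r = 155.1 km = 1.551×10⁵ m.
For a circular orbit v = √(μ/r) = √(1.746×10⁹ / 1.551×10⁵) = √(1.126×10⁴) = 106.1 m/s.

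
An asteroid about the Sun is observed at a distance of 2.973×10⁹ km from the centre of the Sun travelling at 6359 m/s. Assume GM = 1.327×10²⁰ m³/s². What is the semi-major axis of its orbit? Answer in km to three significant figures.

a ≈ 2.72×10⁹ km

r = 2.973×10¹² m.
Specific orbital energy ε = v²/2 − μ/r = (6359)²/2 − 1.327×10²⁰/2.973×10¹² = -2.442×10⁷ J/kg.
Since ε = −μ/(2a), a = −μ/(2ε) = 2.717×10¹² m = 2.7174×10⁹ km.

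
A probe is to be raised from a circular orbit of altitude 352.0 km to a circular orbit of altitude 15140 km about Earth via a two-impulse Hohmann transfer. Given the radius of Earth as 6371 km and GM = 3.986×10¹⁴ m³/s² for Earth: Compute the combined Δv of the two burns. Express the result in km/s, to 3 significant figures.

Δv_total ≈ 3.14 km/s

r₁ = 6371 + 352.0 = 6723.0 km = 6.7230×10⁶ m.
r₂ = 6371 + 15140 = 21511 km = 2.1511×10⁷ m.
Transfer ellipse a_t = (r₁ + r₂)/2 = 1.412×10⁷ m.
At r₁: circular v_c1 = √(μ/r₁) = 7700 m/s; transfer-perigee v_p = √[μ(2/r₁ − 1/a_t)] = 9505 m/s.
Δv₁ = v_p − v_c1 = 1805 m/s.
At r₂: circular v_c2 = √(μ/r₂) = 4305 m/s; transfer-apogee v_a = √[μ(2/r₂ − 1/a_t)] = 2971 m/s.
Δv₂ = v_c2 − v_a = 1334 m/s.
Total Δv = Δv₁ + Δv₂ = 3139 m/s = 3.139 km/s.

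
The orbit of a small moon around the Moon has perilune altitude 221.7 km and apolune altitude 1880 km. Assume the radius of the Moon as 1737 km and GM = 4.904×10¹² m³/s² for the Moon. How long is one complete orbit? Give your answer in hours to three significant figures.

T ≈ 3.67 hours

r_p = 1737 + 221.7 = 1958.7 km = 1.9587×10⁶ m.
r_a = 1737 + 1880 = 3617.0 km = 3.6170×10⁶ m.
Semi-major axis a = (r_p + r_a)/2 = (1958.7 + 3617.0)/2 = 2787.8 km = 2.788×10⁶ m.
By Kepler's third law T = 2π√(a³/μ) = 2π × 2.102×10³ = 1.321×10⁴ s.
= 3.669 hours.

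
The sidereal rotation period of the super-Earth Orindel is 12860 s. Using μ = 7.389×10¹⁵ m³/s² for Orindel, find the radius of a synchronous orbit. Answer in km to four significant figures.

r_sync ≈ 31400 km

A synchronous orbit has period T, so by Kepler's third law a = (μT²/4π²)^(1/3).
μT²/4π² = 7.389×10¹⁵ × (1.286×10⁴)² / 39.48 = 3.095×10²² m³.
a = 3.140×10⁷ m = 31398 km.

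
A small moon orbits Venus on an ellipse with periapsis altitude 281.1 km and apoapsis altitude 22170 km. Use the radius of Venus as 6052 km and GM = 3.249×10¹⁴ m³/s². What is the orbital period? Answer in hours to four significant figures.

r_p = 6052 + 281.1 = 6333.1 km = 6.3331×10⁶ m.
r_a = 6052 + 22170 = 28222 km = 2.8222×10⁷ m.
Semi-major axis a = (r_p + r_a)/2 = (6333.1 + 28222)/2 = 17278 km = 1.728×10⁷ m.
By Kepler's third law T = 2π√(a³/μ) = 2π × 3.984×10³ = 2.503×10⁴ s.
= 6.954 hours.

T ≈ 6.954 hours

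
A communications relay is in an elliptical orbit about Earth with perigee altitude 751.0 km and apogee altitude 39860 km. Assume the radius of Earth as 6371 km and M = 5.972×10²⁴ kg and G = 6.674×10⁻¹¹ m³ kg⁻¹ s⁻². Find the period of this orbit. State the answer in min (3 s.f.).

T ≈ 723 min

μ = GM = 6.674×10⁻¹¹ × 5.972×10²⁴ = 3.986×10¹⁴ m³/s².
r_p = 6371 + 751.0 = 7122.0 km = 7.1220×10⁶ m.
r_a = 6371 + 39860 = 46231 km = 4.6231×10⁷ m.
Semi-major axis a = (r_p + r_a)/2 = (7122.0 + 46231)/2 = 26676 km = 2.668×10⁷ m.
By Kepler's third law T = 2π√(a³/μ) = 2π × 6.901×10³ = 4.336×10⁴ s.
= 722.7 min.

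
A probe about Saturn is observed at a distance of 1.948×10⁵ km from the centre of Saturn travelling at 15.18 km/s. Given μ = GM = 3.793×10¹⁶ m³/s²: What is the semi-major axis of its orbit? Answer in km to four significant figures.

r = 1.948×10⁸ m.
Specific orbital energy ε = v²/2 − μ/r = (15180)²/2 − 3.793×10¹⁶/1.948×10⁸ = -7.950×10⁷ J/kg.
Since ε = −μ/(2a), a = −μ/(2ε) = 2.386×10⁸ m = 2.3856×10⁵ km.

a ≈ 2.386×10⁵ km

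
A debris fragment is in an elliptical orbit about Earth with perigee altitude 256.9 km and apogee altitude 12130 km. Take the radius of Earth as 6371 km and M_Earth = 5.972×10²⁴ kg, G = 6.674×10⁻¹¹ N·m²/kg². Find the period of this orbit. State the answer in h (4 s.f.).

μ = GM = 6.674×10⁻¹¹ × 5.972×10²⁴ = 3.986×10¹⁴ m³/s².
r_p = 6371 + 256.9 = 6627.9 km = 6.6279×10⁶ m.
r_a = 6371 + 12130 = 18501 km = 1.8501×10⁷ m.
Semi-major axis a = (r_p + r_a)/2 = (6627.9 + 18501)/2 = 12564 km = 1.256×10⁷ m.
By Kepler's third law T = 2π√(a³/μ) = 2π × 2.231×10³ = 1.402×10⁴ s.
= 3.893 h.

T ≈ 3.893 h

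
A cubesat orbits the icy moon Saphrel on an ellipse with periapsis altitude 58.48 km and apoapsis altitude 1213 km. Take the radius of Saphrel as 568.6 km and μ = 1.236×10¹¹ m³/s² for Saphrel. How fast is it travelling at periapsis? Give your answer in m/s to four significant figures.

v ≈ 540.0 m/s

r_p = 568.6 + 58.48 = 627.08 km = 6.2708×10⁵ m.
r_a = 568.6 + 1213 = 1781.6 km = 1.7816×10⁶ m.
Semi-major axis a = (r_p + r_a)/2 = 1204.3 km = 1.204×10⁶ m.
Vis-viva: v² = μ(2/r − 1/a) = 1.236×10¹¹ × (3.189×10⁻⁶ − 8.303×10⁻⁷) = 2.916×10⁵ m²/s².
v = 540.0 m/s.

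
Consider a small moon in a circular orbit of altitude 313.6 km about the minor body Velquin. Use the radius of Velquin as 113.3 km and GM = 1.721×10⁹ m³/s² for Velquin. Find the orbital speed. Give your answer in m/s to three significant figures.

v ≈ 63.5 m/s

r = 113.3 + 313.6 = 426.90 km = 4.2690×10⁵ m.
For a circular orbit v = √(μ/r) = √(1.721×10⁹ / 4.269×10⁵) = √(4.031×10³) = 63.49 m/s.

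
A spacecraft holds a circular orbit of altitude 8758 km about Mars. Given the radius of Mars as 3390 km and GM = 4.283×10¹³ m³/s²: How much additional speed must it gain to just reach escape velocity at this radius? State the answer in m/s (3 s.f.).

r = 3390 + 8758 = 12148 km = 1.2148×10⁷ m.
Circular speed v_c = √(μ/r) = 1878 m/s.
Escape speed v_esc = √(2μ/r) = √2 × v_c = 2655 m/s.
Δv = v_esc − v_c = 777.8 m/s.

Δv ≈ 778 m/s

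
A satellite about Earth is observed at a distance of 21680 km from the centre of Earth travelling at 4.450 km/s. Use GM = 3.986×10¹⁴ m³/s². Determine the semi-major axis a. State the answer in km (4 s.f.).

a ≈ 23490 km

r = 2.168×10⁷ m.
Vis-viva rearranged: 1/a = 2/r − v²/μ = 9.225×10⁻⁸ − 4.968×10⁻⁸ = 4.257×10⁻⁸ m⁻¹.
a = 2.349×10⁷ m = 23490 km.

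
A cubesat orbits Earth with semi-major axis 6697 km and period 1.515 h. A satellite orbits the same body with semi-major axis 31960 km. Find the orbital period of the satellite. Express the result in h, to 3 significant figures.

Kepler's third law: T² ∝ a³, so T₂ = T₁ (a₂/a₁)^(3/2).
a₂/a₁ = 4.772, (a₂/a₁)^(3/2) = 10.43.
T₂ = 1.515 × 10.43 = 15.79 h.

T₂ ≈ 15.8 h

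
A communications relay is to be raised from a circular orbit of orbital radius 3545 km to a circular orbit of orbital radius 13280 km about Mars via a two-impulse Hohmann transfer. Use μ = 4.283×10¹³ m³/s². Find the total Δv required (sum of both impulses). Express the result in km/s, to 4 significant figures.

Δv_total ≈ 1.521 km/s

r₁ = 3545 km = 3.545×10⁶ m.
r₂ = 13280 km = 1.328×10⁷ m.
Transfer ellipse a_t = (r₁ + r₂)/2 = 8.412×10⁶ m.
At r₁: circular v_c1 = √(μ/r₁) = 3476 m/s; transfer-periapsis v_p = √[μ(2/r₁ − 1/a_t)] = 4367 m/s.
Δv₁ = v_p − v_c1 = 891.3 m/s.
At r₂: circular v_c2 = √(μ/r₂) = 1796 m/s; transfer-apoapsis v_a = √[μ(2/r₂ − 1/a_t)] = 1166 m/s.
Δv₂ = v_c2 − v_a = 630.1 m/s.
Total Δv = Δv₁ + Δv₂ = 1521 m/s = 1.521 km/s.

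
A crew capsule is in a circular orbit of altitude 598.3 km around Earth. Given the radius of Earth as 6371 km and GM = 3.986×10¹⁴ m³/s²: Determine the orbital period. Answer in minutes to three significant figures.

r = 6371 + 598.3 = 6969.3 km = 6.9693×10⁶ m.
Kepler's third law: T = 2π√(r³/μ) = 2π√((6.969×10⁶)³ / 3.986×10¹⁴).
r³/μ = 8.492×10⁵ s², so T = 2π × 9.215×10² = 5.790×10³ s.
Converting: 5.790×10³ s ÷ 60.00 = 96.50 minutes.

T ≈ 96.5 minutes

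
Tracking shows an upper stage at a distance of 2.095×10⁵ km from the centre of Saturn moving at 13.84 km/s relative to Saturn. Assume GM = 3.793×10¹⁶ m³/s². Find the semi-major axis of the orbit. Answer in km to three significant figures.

a ≈ 2.22×10⁵ km

r = 2.095×10⁸ m.
Vis-viva rearranged: 1/a = 2/r − v²/μ = 9.547×10⁻⁹ − 5.050×10⁻⁹ = 4.497×10⁻⁹ m⁻¹.
a = 2.224×10⁸ m = 2.2239×10⁵ km.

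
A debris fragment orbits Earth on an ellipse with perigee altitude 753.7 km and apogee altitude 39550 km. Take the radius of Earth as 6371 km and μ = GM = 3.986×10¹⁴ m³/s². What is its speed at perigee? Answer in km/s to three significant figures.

r_p = 6371 + 753.7 = 7124.7 km = 7.1247×10⁶ m.
r_a = 6371 + 39550 = 45921 km = 4.5921×10⁷ m.
Semi-major axis a = (r_p + r_a)/2 = 26523 km = 2.652×10⁷ m.
Vis-viva: v² = μ(2/r − 1/a) = 3.986×10¹⁴ × (2.807×10⁻⁷ − 3.770×10⁻⁸) = 9.686×10⁷ m²/s².
v = 9842 m/s = 9.842 km/s.

v ≈ 9.84 km/s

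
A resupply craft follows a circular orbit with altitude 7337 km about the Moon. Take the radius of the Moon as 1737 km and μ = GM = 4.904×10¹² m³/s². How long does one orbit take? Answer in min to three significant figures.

r = 1737 + 7337 = 9074.0 km = 9.0740×10⁶ m.
Kepler's third law: T = 2π√(r³/μ) = 2π√((9.074×10⁶)³ / 4.904×10¹²).
r³/μ = 1.524×10⁸ s², so T = 2π × 1.234×10⁴ = 7.755×10⁴ s.
Converting: 7.755×10⁴ s ÷ 60.00 = 1293 min.

T ≈ 1290 min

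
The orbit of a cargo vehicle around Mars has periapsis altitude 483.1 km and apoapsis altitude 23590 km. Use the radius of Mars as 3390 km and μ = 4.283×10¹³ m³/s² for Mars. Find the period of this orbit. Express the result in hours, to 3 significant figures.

r_p = 3390 + 483.1 = 3873.1 km = 3.8731×10⁶ m.
r_a = 3390 + 23590 = 26980 km = 2.6980×10⁷ m.
Semi-major axis a = (r_p + r_a)/2 = (3873.1 + 26980)/2 = 15427 km = 1.543×10⁷ m.
By Kepler's third law T = 2π√(a³/μ) = 2π × 9.258×10³ = 5.817×10⁴ s.
= 16.16 hours.

T ≈ 16.2 hours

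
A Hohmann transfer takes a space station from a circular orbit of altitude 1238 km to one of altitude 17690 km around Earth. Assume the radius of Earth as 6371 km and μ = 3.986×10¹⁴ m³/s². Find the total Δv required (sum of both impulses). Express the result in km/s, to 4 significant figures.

Δv_total ≈ 2.933 km/s

r₁ = 6371 + 1238 = 7609.0 km = 7.6090×10⁶ m.
r₂ = 6371 + 17690 = 24061 km = 2.4061×10⁷ m.
Transfer ellipse a_t = (r₁ + r₂)/2 = 1.584×10⁷ m.
At r₁: circular v_c1 = √(μ/r₁) = 7238 m/s; transfer-perigee v_p = √[μ(2/r₁ − 1/a_t)] = 8922 m/s.
Δv₁ = v_p − v_c1 = 1684 m/s.
At r₂: circular v_c2 = √(μ/r₂) = 4070 m/s; transfer-apogee v_a = √[μ(2/r₂ − 1/a_t)] = 2821 m/s.
Δv₂ = v_c2 − v_a = 1249 m/s.
Total Δv = Δv₁ + Δv₂ = 2933 m/s = 2.933 km/s.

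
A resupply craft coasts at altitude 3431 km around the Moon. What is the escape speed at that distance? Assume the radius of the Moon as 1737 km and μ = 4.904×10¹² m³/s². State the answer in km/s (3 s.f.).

v_esc ≈ 1.38 km/s

r = 1737 + 3431 = 5168.0 km = 5.1680×10⁶ m.
Escape speed v_esc = √(2μ/r) = √(2 × 4.904×10¹² / 5.168×10⁶) = √(1.898×10⁶) = 1378 m/s.
= 1.378 km/s.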